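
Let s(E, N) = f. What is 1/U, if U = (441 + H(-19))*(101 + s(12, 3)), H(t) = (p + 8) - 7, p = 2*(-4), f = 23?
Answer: 1/53816 ≈ 1.8582e-5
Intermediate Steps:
p = -8
s(E, N) = 23
H(t) = -7 (H(t) = (-8 + 8) - 7 = 0 - 7 = -7)
U = 53816 (U = (441 - 7)*(101 + 23) = 434*124 = 53816)
1/U = 1/53816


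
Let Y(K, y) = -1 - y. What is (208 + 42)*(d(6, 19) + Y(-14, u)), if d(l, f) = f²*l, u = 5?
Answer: 540000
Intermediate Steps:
d(l, f) = l*f²
(208 + 42)*(d(6, 19) + Y(-14, u)) = (208 + 42)*(6*19² + (-1 - 1*5)) = 250*(6*361 + (-1 - 5)) = 250*(2166 - 6) = 250*2160 = 540000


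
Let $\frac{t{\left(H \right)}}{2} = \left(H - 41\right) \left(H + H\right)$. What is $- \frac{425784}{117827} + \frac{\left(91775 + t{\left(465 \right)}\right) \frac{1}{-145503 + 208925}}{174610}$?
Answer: $- \frac{943015484666215}{260965959518468} \approx -3.6136$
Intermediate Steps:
$t{\left(H \right)} = 4 H \left(-41 + H\right)$ ($t{\left(H \right)} = 2 \left(H - 41\right) \left(H + H\right) = 2 \left(-41 + H\right) 2 H = 2 \cdot 2 H \left(-41 + H\right) = 4 H \left(-41 + H\right)$)
$- \frac{425784}{117827} + \frac{\left(91775 + t{\left(465 \right)}\right) \frac{1}{-145503 + 208925}}{174610} = - \frac{425784}{117827} + \frac{\left(91775 + 4 \cdot 465 \left(-41 + 465\right)\right) \frac{1}{-145503 + 208925}}{174610} = \left(-425784\right) \frac{1}{117827} + \frac{91775 + 4 \cdot 465 \cdot 424}{63422} \cdot \frac{1}{174610} = - \frac{425784}{117827} + \left(91775 + 788640\right) \frac{1}{63422} \cdot \frac{1}{174610} = - \frac{425784}{117827} + 880415 \cdot \frac{1}{63422} \cdot \frac{1}{174610} = - \frac{425784}{117827} + \frac{880415}{63422} \cdot \frac{1}{174610} = - \frac{425784}{117827} + \frac{176083}{2214823084} = - \frac{943015484666215}{260965959518468}$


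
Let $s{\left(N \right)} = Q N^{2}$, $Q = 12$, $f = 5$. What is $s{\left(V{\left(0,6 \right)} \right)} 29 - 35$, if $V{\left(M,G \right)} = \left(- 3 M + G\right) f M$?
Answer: $-35$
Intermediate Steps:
$V{\left(M,G \right)} = M \left(- 15 M + 5 G\right)$ ($V{\left(M,G \right)} = \left(- 3 M + G\right) 5 M = \left(G - 3 M\right) 5 M = \left(- 15 M + 5 G\right) M = M \left(- 15 M + 5 G\right)$)
$s{\left(N \right)} = 12 N^{2}$
$s{\left(V{\left(0,6 \right)} \right)} 29 - 35 = 12 \left(5 \cdot 0 \left(6 - 0\right)\right)^{2} \cdot 29 - 35 = 12 \left(5 \cdot 0 \left(6 + 0\right)\right)^{2} \cdot 29 - 35 = 12 \left(5 \cdot 0 \cdot 6\right)^{2} \cdot 29 - 35 = 12 \cdot 0^{2} \cdot 29 - 35 = 12 \cdot 0 \cdot 29 - 35 = 0 \cdot 29 - 35 = 0 - 35 = -35$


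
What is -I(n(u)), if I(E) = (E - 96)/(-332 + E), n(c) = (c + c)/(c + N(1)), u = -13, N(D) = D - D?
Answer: -47/165 ≈ -0.28485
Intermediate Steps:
N(D) = 0
n(c) = 2 (n(c) = (c + c)/(c + 0) = (2*c)/c = 2)
I(E) = (-96 + E)/(-332 + E)
-I(n(u)) = -(-96 + 2)/(-332 + 2) = -(-94)/(-330) = -(-1)*(-94)/330 = -1*47/165 = -47/165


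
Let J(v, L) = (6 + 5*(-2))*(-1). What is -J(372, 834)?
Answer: -4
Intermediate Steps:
J(v, L) = 4 (J(v, L) = (6 - 10)*(-1) = -4*(-1) = 4)
-J(372, 834) = -1*4 = -4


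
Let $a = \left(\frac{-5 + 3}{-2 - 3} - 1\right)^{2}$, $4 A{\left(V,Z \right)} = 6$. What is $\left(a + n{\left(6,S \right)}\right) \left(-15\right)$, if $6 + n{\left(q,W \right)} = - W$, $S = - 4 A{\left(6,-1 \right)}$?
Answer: $- \frac{27}{5} \approx -5.4$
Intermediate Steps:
$A{\left(V,Z \right)} = \frac{3}{2}$ ($A{\left(V,Z \right)} = \frac{1}{4} \cdot 6 = \frac{3}{2}$)
$S = -6$ ($S = \left(-4\right) \frac{3}{2} = -6$)
$a = \frac{9}{25}$ ($a = \left(- \frac{2}{-5} - 1\right)^{2} = \left(\left(-2\right) \left(- \frac{1}{5}\right) - 1\right)^{2} = \left(\frac{2}{5} - 1\right)^{2} = \left(- \frac{3}{5}\right)^{2} = \frac{9}{25} \approx 0.36$)
$n{\left(q,W \right)} = -6 - W$
$\left(a + n{\left(6,S \right)}\right) \left(-15\right) = \left(\frac{9}{25} - 0\right) \left(-15\right) = \left(\frac{9}{25} + \left(-6 + 6\right)\right) \left(-15\right) = \left(\frac{9}{25} + 0\right) \left(-15\right) = \frac{9}{25} \left(-15\right) = - \frac{27}{5}$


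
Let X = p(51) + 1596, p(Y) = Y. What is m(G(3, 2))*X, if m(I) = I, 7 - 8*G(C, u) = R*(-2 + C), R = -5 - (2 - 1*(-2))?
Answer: 3294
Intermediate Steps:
R = -9 (R = -5 - (2 + 2) = -5 - 1*4 = -5 - 4 = -9)
G(C, u) = -11/8 + 9*C/8 (G(C, u) = 7/8 - (-9)*(-2 + C)/8 = 7/8 - (18 - 9*C)/8 = 7/8 + (-9/4 + 9*C/8) = -11/8 + 9*C/8)
X = 1647 (X = 51 + 1596 = 1647)
m(G(3, 2))*X = (-11/8 + (9/8)*3)*1647 = (-11/8 + 27/8)*1647 = 2*1647 = 3294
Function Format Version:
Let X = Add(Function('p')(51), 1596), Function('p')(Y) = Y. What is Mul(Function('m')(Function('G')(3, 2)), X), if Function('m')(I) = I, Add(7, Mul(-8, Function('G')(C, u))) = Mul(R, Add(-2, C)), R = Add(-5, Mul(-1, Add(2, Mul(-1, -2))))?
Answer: 3294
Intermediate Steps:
R = -9 (R = Add(-5, Mul(-1, Add(2, 2))) = Add(-5, Mul(-1, 4)) = Add(-5, -4) = -9)
Function('G')(C, u) = Add(Rational(-11, 8), Mul(Rational(9, 8), C)) (Function('G')(C, u) = Add(Rational(7, 8), Mul(Rational(-1, 8), Mul(-9, Add(-2, C)))) = Add(Rational(7, 8), Mul(Rational(-1, 8), Add(18, Mul(-9, C)))) = Add(Rational(7, 8), Add(Rational(-9, 4), Mul(Rational(9, 8), C))) = Add(Rational(-11, 8), Mul(Rational(9, 8), C)))
X = 1647 (X = Add(51, 1596) = 1647)
Mul(Function('m')(Function('G')(3, 2)), X) = Mul(Add(Rational(-11, 8), Mul(Rational(9, 8), 3)), 1647) = Mul(Add(Rational(-11, 8), Rational(27, 8)), 1647) = Mul(2, 1647) = 3294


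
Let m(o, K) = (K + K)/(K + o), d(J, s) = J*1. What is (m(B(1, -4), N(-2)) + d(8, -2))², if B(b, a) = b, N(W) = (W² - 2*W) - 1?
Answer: 1521/16 ≈ 95.063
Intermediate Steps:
N(W) = -1 + W² - 2*W
d(J, s) = J
m(o, K) = 2*K/(K + o) (m(o, K) = (2*K)/(K + o) = 2*K/(K + o))
(m(B(1, -4), N(-2)) + d(8, -2))² = (2*(-1 + (-2)² - 2*(-2))/((-1 + (-2)² - 2*(-2)) + 1) + 8)² = (2*(-1 + 4 + 4)/((-1 + 4 + 4) + 1) + 8)² = (2*7/(7 + 1) + 8)² = (2*7/8 + 8)² = (2*7*(⅛) + 8)² = (7/4 + 8)² = (39/4)² = 1521/16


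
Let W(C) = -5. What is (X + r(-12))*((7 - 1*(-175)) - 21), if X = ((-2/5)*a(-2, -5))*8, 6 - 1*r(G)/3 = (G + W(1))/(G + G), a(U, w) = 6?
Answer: -21413/40 ≈ -535.33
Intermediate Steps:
r(G) = 18 - 3*(-5 + G)/(2*G) (r(G) = 18 - 3*(G - 5)/(G + G) = 18 - 3*(-5 + G)/(2*G))
X = -96/5 (X = (-2/5*6)*8 = (-2*⅕*6)*8 = -⅖*6*8 = -12/5*8 = -96/5 ≈ -19.200)
(X + r(-12))*((7 - 1*(-175)) - 21) = (-96/5 + (3/2)*(5 + 11*(-12))/(-12))*((7 - 1*(-175)) - 21) = (-96/5 + (3/2)*(-1/12)*(5 - 132))*((7 + 175) - 21) = (-96/5 + (3/2)*(-1/12)*(-127))*(182 - 21) = (-96/5 + 127/8)*161 = -133/40*161 = -21413/40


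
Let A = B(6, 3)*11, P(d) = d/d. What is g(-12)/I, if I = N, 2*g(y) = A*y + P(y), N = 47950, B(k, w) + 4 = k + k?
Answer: -211/19180 ≈ -0.011001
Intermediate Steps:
B(k, w) = -4 + 2*k (B(k, w) = -4 + (k + k) = -4 + 2*k)
P(d) = 1
A = 88 (A = (-4 + 2*6)*11 = (-4 + 12)*11 = 8*11 = 88)
g(y) = ½ + 44*y (g(y) = (88*y + 1)/2 = (1 + 88*y)/2 = ½ + 44*y)
I = 47950
g(-12)/I = (½ + 44*(-12))/47950 = (½ - 528)*(1/47950) = -1055/2*1/47950 = -211/19180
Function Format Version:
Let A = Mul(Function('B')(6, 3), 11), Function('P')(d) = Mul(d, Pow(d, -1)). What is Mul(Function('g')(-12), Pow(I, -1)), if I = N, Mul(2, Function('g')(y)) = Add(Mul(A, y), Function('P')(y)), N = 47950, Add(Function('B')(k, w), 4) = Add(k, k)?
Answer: Rational(-211, 19180) ≈ -0.011001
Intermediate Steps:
Function('B')(k, w) = Add(-4, Mul(2, k)) (Function('B')(k, w) = Add(-4, Add(k, k)) = Add(-4, Mul(2, k)))
Function('P')(d) = 1
A = 88 (A = Mul(Add(-4, Mul(2, 6)), 11) = Mul(Add(-4, 12), 11) = Mul(8, 11) = 88)
Function('g')(y) = Add(Rational(1, 2), Mul(44, y)) (Function('g')(y) = Mul(Rational(1, 2), Add(Mul(88, y), 1)) = Mul(Rational(1, 2), Add(1, Mul(88, y))) = Add(Rational(1, 2), Mul(44, y)))
I = 47950
Mul(Function('g')(-12), Pow(I, -1)) = Mul(Add(Rational(1, 2), Mul(44, -12)), Pow(47950, -1)) = Mul(Add(Rational(1, 2), -528), Rational(1, 47950)) = Mul(Rational(-1055, 2), Rational(1, 47950)) = Rational(-211, 19180)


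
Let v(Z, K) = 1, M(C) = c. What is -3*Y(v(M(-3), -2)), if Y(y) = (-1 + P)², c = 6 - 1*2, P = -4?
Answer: -75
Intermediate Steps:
c = 4 (c = 6 - 2 = 4)
M(C) = 4
Y(y) = 25 (Y(y) = (-1 - 4)² = (-5)² = 25)
-3*Y(v(M(-3), -2)) = -3*25 = -75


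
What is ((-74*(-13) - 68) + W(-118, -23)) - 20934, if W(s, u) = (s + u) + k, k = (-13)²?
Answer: -20012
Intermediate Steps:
k = 169
W(s, u) = 169 + s + u (W(s, u) = (s + u) + 169 = 169 + s + u)
((-74*(-13) - 68) + W(-118, -23)) - 20934 = ((-74*(-13) - 68) + (169 - 118 - 23)) - 20934 = ((962 - 68) + 28) - 20934 = (894 + 28) - 20934 = 922 - 20934 = -20012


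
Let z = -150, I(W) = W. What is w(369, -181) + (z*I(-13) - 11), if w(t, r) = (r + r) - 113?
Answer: 1464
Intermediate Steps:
w(t, r) = -113 + 2*r (w(t, r) = 2*r - 113 = -113 + 2*r)
w(369, -181) + (z*I(-13) - 11) = (-113 + 2*(-181)) + (-150*(-13) - 11) = (-113 - 362) + (1950 - 11) = -475 + 1939 = 1464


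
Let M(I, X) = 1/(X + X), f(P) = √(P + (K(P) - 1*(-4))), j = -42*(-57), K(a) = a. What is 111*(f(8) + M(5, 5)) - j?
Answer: -23829/10 + 222*√5 ≈ -1886.5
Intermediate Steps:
j = 2394
f(P) = √(4 + 2*P) (f(P) = √(P + (P - 1*(-4))) = √(P + (P + 4)) = √(P + (4 + P)) = √(4 + 2*P))
M(I, X) = 1/(2*X)
111*(f(8) + M(5, 5)) - j = 111*(√(4 + 2*8) + (½)/5) - 1*2394 = 111*(√(4 + 16) + (½)*(⅕)) - 2394 = 111*(√20 + ⅒) - 2394 = 111*(2*√5 + ⅒) - 2394 = 111*(⅒ + 2*√5) - 2394 = (111/10 + 222*√5) - 2394 = -23829/10 + 222*√5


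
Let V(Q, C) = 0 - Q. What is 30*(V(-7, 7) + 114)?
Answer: 3630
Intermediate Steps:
V(Q, C) = -Q
30*(V(-7, 7) + 114) = 30*(-1*(-7) + 114) = 30*(7 + 114) = 30*121 = 3630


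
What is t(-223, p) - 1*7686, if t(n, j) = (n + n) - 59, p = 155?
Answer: -8191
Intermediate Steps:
t(n, j) = -59 + 2*n (t(n, j) = 2*n - 59 = -59 + 2*n)
t(-223, p) - 1*7686 = (-59 + 2*(-223)) - 1*7686 = (-59 - 446) - 7686 = -505 - 7686 = -8191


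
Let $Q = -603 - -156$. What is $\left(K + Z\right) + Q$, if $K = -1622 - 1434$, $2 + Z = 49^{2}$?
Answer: $-1104$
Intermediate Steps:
$Z = 2399$ ($Z = -2 + 49^{2} = -2 + 2401 = 2399$)
$K = -3056$
$Q = -447$ ($Q = -603 + 156 = -447$)
$\left(K + Z\right) + Q = \left(-3056 + 2399\right) - 447 = -657 - 447 = -1104$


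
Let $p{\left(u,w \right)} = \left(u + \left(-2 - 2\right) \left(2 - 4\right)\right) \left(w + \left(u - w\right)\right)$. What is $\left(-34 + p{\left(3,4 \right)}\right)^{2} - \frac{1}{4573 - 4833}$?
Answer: $\frac{261}{260} \approx 1.0038$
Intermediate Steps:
$p{\left(u,w \right)} = u \left(8 + u\right)$ ($p{\left(u,w \right)} = \left(u - -8\right) u = \left(u + 8\right) u = \left(8 + u\right) u = u \left(8 + u\right)$)
$\left(-34 + p{\left(3,4 \right)}\right)^{2} - \frac{1}{4573 - 4833} = \left(-34 + 3 \left(8 + 3\right)\right)^{2} - \frac{1}{4573 - 4833} = \left(-34 + 3 \cdot 11\right)^{2} - \frac{1}{-260} = \left(-34 + 33\right)^{2} - - \frac{1}{260} = \left(-1\right)^{2} + \frac{1}{260} = 1 + \frac{1}{260} = \frac{261}{260}$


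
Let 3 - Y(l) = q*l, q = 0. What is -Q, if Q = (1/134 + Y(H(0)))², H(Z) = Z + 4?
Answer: -162409/17956 ≈ -9.0448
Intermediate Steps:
H(Z) = 4 + Z
Y(l) = 3 (Y(l) = 3 - 0*l = 3 - 1*0 = 3 + 0 = 3)
Q = 162409/17956 (Q = (1/134 + 3)² = (403/134)² = 162409/17956 ≈ 9.0448)
-Q = -1*162409/17956 = -162409/17956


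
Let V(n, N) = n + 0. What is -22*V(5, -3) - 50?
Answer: -160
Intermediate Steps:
V(n, N) = n
-22*V(5, -3) - 50 = -22*5 - 50 = -110 - 50 = -160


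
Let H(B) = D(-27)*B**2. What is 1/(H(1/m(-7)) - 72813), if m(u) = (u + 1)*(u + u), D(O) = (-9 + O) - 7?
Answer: -7056/513768571 ≈ -1.3734e-5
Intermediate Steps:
D(O) = -16 + O
m(u) = 2*u*(1 + u) (m(u) = (1 + u)*(2*u) = 2*u*(1 + u))
H(B) = -43*B**2 (H(B) = (-16 - 27)*B**2 = -43*B**2)
1/(H(1/m(-7)) - 72813) = 1/(-43*1/(196*(1 - 7)**2) - 72813) = 1/(-43*(1/(2*(-7)*(-6)))**2 - 72813) = 1/(-43*(1/84)**2 - 72813) = 1/(-43*1/7056 - 72813) = 1/(-43/7056 - 72813) = 1/(-513768571/7056) = -7056/513768571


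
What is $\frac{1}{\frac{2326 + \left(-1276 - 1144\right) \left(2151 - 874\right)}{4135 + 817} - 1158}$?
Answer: $- \frac{2476}{4411215} \approx -0.0005613$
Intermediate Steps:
$\frac{1}{\frac{2326 + \left(-1276 - 1144\right) \left(2151 - 874\right)}{4135 + 817} - 1158} = \frac{1}{\frac{2326 - 3090340}{4952} - 1158} = \frac{1}{\left(2326 - 3090340\right) \frac{1}{4952} - 1158} = \frac{1}{\left(-3088014\right) \frac{1}{4952} - 1158} = \frac{1}{- \frac{1544007}{2476} - 1158} = \frac{1}{- \frac{4411215}{2476}} = - \frac{2476}{4411215}$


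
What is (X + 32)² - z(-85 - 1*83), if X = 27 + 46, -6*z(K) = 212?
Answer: 33181/3 ≈ 11060.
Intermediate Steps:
z(K) = -106/3 (z(K) = -⅙*212 = -106/3)
X = 73
(X + 32)² - z(-85 - 1*83) = (73 + 32)² - 1*(-106/3) = 105² + 106/3 = 11025 + 106/3 = 33181/3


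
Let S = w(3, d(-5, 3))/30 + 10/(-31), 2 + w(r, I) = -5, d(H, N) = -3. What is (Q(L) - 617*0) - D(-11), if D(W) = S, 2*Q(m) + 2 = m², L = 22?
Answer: 224647/930 ≈ 241.56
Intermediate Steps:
w(r, I) = -7 (w(r, I) = -2 - 5 = -7)
Q(m) = -1 + m²/2
S = -517/930 (S = -7/30 + 10/(-31) = -7*1/30 + 10*(-1/31) = -7/30 - 10/31 = -517/930 ≈ -0.55591)
D(W) = -517/930
(Q(L) - 617*0) - D(-11) = ((-1 + (½)*22²) - 617*0) - 1*(-517/930) = ((-1 + (½)*484) + 0) + 517/930 = ((-1 + 242) + 0) + 517/930 = (241 + 0) + 517/930 = 241 + 517/930 = 224647/930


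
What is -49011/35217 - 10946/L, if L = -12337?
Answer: -432275/856947 ≈ -0.50444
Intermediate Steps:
-49011/35217 - 10946/L = -49011/35217 - 10946/(-12337) = -49011*1/35217 - 10946*(-1/12337) = -16337/11739 + 842/949 = -432275/856947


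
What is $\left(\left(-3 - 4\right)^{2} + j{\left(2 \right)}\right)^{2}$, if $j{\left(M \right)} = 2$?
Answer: $2601$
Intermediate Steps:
$\left(\left(-3 - 4\right)^{2} + j{\left(2 \right)}\right)^{2} = \left(\left(-3 - 4\right)^{2} + 2\right)^{2} = \left(\left(-7\right)^{2} + 2\right)^{2} = \left(49 + 2\right)^{2} = 51^{2} = 2601$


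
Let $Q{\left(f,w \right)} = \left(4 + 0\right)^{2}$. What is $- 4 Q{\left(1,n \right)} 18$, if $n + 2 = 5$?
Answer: $-1152$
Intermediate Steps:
$n = 3$ ($n = -2 + 5 = 3$)
$Q{\left(f,w \right)} = 16$ ($Q{\left(f,w \right)} = 4^{2} = 16$)
$- 4 Q{\left(1,n \right)} 18 = \left(-4\right) 16 \cdot 18 = \left(-64\right) 18 = -1152$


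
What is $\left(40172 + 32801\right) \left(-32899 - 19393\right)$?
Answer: $-3815904116$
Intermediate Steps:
$\left(40172 + 32801\right) \left(-32899 - 19393\right) = 72973 \left(-52292\right) = -3815904116$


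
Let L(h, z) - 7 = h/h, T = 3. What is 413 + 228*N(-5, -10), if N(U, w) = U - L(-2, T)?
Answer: -2551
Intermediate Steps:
L(h, z) = 8 (L(h, z) = 7 + h/h = 7 + 1 = 8)
N(U, w) = -8 + U (N(U, w) = U - 1*8 = U - 8 = -8 + U)
413 + 228*N(-5, -10) = 413 + 228*(-8 - 5) = 413 + 228*(-13) = 413 - 2964 = -2551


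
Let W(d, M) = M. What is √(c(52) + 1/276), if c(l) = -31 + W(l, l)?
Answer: √399993/138 ≈ 4.5830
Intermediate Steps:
c(l) = -31 + l
√(c(52) + 1/276) = √((-31 + 52) + 1/276) = √(21 + 1/276) = √(5797/276) = √399993/138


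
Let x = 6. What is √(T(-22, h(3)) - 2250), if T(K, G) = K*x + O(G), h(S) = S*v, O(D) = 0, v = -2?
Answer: I*√2382 ≈ 48.806*I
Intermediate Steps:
h(S) = -2*S (h(S) = S*(-2) = -2*S)
T(K, G) = 6*K (T(K, G) = K*6 + 0 = 6*K + 0 = 6*K)
√(T(-22, h(3)) - 2250) = √(6*(-22) - 2250) = √(-132 - 2250) = √(-2382) = I*√2382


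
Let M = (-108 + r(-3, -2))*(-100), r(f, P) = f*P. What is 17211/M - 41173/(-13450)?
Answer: 4343017/914600 ≈ 4.7485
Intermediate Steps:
r(f, P) = P*f
M = 10200 (M = (-108 - 2*(-3))*(-100) = (-108 + 6)*(-100) = -102*(-100) = 10200)
17211/M - 41173/(-13450) = 17211/10200 - 41173/(-13450) = 17211*(1/10200) - 41173*(-1/13450) = 5737/3400 + 41173/13450 = 4343017/914600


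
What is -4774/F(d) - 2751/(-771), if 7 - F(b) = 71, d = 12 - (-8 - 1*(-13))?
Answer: 642803/8224 ≈ 78.162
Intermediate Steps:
d = 7 (d = 12 - (-8 + 13) = 12 - 1*5 = 12 - 5 = 7)
F(b) = -64 (F(b) = 7 - 1*71 = 7 - 71 = -64)
-4774/F(d) - 2751/(-771) = -4774/(-64) - 2751/(-771) = -4774*(-1/64) - 2751*(-1/771) = 2387/32 + 917/257 = 642803/8224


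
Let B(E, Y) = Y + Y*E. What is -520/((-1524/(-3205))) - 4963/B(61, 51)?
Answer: -439779401/401574 ≈ -1095.1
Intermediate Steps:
B(E, Y) = Y + E*Y
-520/((-1524/(-3205))) - 4963/B(61, 51) = -520/((-1524/(-3205))) - 4963*1/(51*(1 + 61)) = -520/((-1524*(-1/3205))) - 4963/(51*62) = -520/1524/3205 - 4963/3162 = -520*3205/1524 - 4963*1/3162 = -416650/381 - 4963/3162 = -439779401/401574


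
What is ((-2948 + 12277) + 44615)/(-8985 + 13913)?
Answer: 613/56 ≈ 10.946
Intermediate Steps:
((-2948 + 12277) + 44615)/(-8985 + 13913) = (9329 + 44615)/4928 = 53944*(1/4928) = 613/56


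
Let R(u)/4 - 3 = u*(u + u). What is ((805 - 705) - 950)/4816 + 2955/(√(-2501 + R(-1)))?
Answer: -425/2408 - 985*I*√2481/827 ≈ -0.1765 - 59.326*I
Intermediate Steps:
R(u) = 12 + 8*u² (R(u) = 12 + 4*(u*(u + u)) = 12 + 4*(u*(2*u)) = 12 + 4*(2*u²) = 12 + 8*u²)
((805 - 705) - 950)/4816 + 2955/(√(-2501 + R(-1))) = ((805 - 705) - 950)/4816 + 2955/(√(-2501 + (12 + 8*(-1)²))) = (100 - 950)*(1/4816) + 2955/(√(-2501 + (12 + 8*1))) = -850*1/4816 + 2955/(√(-2501 + (12 + 8))) = -425/2408 + 2955/(√(-2501 + 20)) = -425/2408 + 2955/(√(-2481)) = -425/2408 + 2955/((I*√2481)) = -425/2408 + 2955*(-I*√2481/2481) = -425/2408 - 985*I*√2481/827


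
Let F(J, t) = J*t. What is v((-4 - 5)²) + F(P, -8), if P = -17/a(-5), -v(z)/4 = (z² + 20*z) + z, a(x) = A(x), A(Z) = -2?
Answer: -33116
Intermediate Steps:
a(x) = -2
v(z) = -84*z - 4*z² (v(z) = -4*((z² + 20*z) + z) = -4*(z² + 21*z) = -84*z - 4*z²)
P = 17/2 (P = -17/(-2) = -17*(-½) = 17/2 ≈ 8.5000)
v((-4 - 5)²) + F(P, -8) = -4*(-4 - 5)²*(21 + (-4 - 5)²) + (17/2)*(-8) = -4*(-9)²*(21 + (-9)²) - 68 = -4*81*(21 + 81) - 68 = -4*81*102 - 68 = -33048 - 68 = -33116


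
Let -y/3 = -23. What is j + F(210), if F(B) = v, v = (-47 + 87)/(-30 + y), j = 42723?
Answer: 1666237/39 ≈ 42724.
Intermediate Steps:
y = 69 (y = -3*(-23) = 69)
v = 40/39 (v = (-47 + 87)/(-30 + 69) = 40/39 ≈ 1.0256)
F(B) = 40/39
j + F(210) = 42723 + 40/39 = 1666237/39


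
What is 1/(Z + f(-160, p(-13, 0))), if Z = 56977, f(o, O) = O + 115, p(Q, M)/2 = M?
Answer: 1/57092 ≈ 1.7516e-5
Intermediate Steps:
p(Q, M) = 2*M
f(o, O) = 115 + O
1/(Z + f(-160, p(-13, 0))) = 1/(56977 + (115 + 2*0)) = 1/(56977 + (115 + 0)) = 1/(56977 + 115) = 1/57092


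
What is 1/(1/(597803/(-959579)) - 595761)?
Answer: -597803/356148672662 ≈ -1.6785e-6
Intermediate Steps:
1/(1/(597803/(-959579)) - 595761) = 1/(1/(597803*(-1/959579)) - 595761) = 1/(1/(-597803/959579) - 595761) = 1/(-959579/597803 - 595761) = 1/(-356148672662/597803) = -597803/356148672662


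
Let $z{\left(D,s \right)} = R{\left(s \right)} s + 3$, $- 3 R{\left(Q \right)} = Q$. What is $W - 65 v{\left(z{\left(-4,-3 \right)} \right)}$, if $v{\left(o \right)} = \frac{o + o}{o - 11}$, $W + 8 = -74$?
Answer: $-82$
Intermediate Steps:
$W = -82$ ($W = -8 - 74 = -82$)
$R{\left(Q \right)} = - \frac{Q}{3}$
$z{\left(D,s \right)} = 3 - \frac{s^{2}}{3}$ ($z{\left(D,s \right)} = - \frac{s}{3} s + 3 = - \frac{s^{2}}{3} + 3 = 3 - \frac{s^{2}}{3}$)
$v{\left(o \right)} = \frac{2 o}{-11 + o}$
$W - 65 v{\left(z{\left(-4,-3 \right)} \right)} = -82 - 65 \frac{2 \left(3 - \frac{\left(-3\right)^{2}}{3}\right)}{-11 + \left(3 - \frac{\left(-3\right)^{2}}{3}\right)} = -82 - 65 \frac{2 \left(3 - 3\right)}{-11 + \left(3 - 3\right)} = -82 - 65 \cdot 2 \cdot 0 \frac{1}{-11 + 0} = -82 - 65 \cdot 2 \cdot 0 \frac{1}{-11} = -82 - 65 \cdot 2 \cdot 0 \left(- \frac{1}{11}\right) = -82 - 0 = -82 + 0 = -82$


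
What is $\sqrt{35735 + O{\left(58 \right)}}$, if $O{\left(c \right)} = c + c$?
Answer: $\sqrt{35851} \approx 189.34$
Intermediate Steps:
$O{\left(c \right)} = 2 c$
$\sqrt{35735 + O{\left(58 \right)}} = \sqrt{35735 + 2 \cdot 58} = \sqrt{35735 + 116} = \sqrt{35851}$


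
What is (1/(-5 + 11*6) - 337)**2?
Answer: 422549136/3721 ≈ 1.1356e+5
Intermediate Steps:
(1/(-5 + 11*6) - 337)**2 = (1/(-5 + 66) - 337)**2 = (1/61 - 337)**2 = (-20556/61)**2 = 422549136/3721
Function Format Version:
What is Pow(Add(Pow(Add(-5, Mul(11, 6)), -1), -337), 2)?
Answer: Rational(422549136, 3721) ≈ 1.1356e+5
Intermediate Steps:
Pow(Add(Pow(Add(-5, Mul(11, 6)), -1), -337), 2) = Pow(Add(Pow(Add(-5, 66), -1), -337), 2) = Pow(Add(Pow(61, -1), -337), 2) = Pow(Add(Rational(1, 61), -337), 2) = Pow(Rational(-20556, 61), 2) = Rational(422549136, 3721)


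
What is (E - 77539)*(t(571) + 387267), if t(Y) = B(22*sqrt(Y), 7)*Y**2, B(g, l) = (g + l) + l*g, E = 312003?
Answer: 625914309056 + 13454298356224*sqrt(571) ≈ 3.2212e+14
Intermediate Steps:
B(g, l) = g + l + g*l (B(g, l) = (g + l) + g*l = g + l + g*l)
t(Y) = Y**2*(7 + 176*sqrt(Y)) (t(Y) = (22*sqrt(Y) + 7 + (22*sqrt(Y))*7)*Y**2 = (22*sqrt(Y) + 7 + 154*sqrt(Y))*Y**2 = (7 + 176*sqrt(Y))*Y**2 = Y**2*(7 + 176*sqrt(Y)))
(E - 77539)*(t(571) + 387267) = (312003 - 77539)*(571**2*(7 + 176*sqrt(571)) + 387267) = 234464*(326041*(7 + 176*sqrt(571)) + 387267) = 234464*((2282287 + 57383216*sqrt(571)) + 387267) = 234464*(2669554 + 57383216*sqrt(571)) = 625914309056 + 13454298356224*sqrt(571)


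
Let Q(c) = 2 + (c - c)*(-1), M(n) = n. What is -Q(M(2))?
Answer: -2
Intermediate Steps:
Q(c) = 2 (Q(c) = 2 + 0*(-1) = 2 + 0 = 2)
-Q(M(2)) = -1*2 = -2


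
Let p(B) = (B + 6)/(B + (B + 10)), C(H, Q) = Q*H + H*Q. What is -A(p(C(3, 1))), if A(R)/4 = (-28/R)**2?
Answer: -94864/9 ≈ -10540.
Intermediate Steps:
C(H, Q) = 2*H*Q (C(H, Q) = H*Q + H*Q = 2*H*Q)
p(B) = (6 + B)/(10 + 2*B) (p(B) = (6 + B)/(B + (10 + B)) = (6 + B)/(10 + 2*B))
A(R) = 3136/R**2 (A(R) = 4*(-28/R)**2 = 4*(784/R**2) = 3136/R**2)
-A(p(C(3, 1))) = -3136/((6 + 2*3*1)/(2*(5 + 2*3*1)))**2 = -3136/((6 + 6)/(2*(5 + 6)))**2 = -3136/((1/2)*12/11)**2 = -3136/((1/2)*(1/11)*12)**2 = -3136/(6/11)**2 = -3136*121/36 = -1*94864/9 = -94864/9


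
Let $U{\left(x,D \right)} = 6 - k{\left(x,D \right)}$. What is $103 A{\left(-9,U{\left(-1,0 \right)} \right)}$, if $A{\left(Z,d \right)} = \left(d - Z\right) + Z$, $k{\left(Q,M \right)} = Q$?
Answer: $721$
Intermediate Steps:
$U{\left(x,D \right)} = 6 - x$
$A{\left(Z,d \right)} = d$
$103 A{\left(-9,U{\left(-1,0 \right)} \right)} = 103 \left(6 - -1\right) = 103 \left(6 + 1\right) = 103 \cdot 7 = 721$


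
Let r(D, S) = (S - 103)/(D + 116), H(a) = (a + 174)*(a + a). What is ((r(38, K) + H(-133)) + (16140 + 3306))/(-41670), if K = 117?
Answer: -93941/458370 ≈ -0.20495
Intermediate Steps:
H(a) = 2*a*(174 + a) (H(a) = (174 + a)*(2*a) = 2*a*(174 + a))
r(D, S) = (-103 + S)/(116 + D)
((r(38, K) + H(-133)) + (16140 + 3306))/(-41670) = (((-103 + 117)/(116 + 38) + 2*(-133)*(174 - 133)) + (16140 + 3306))/(-41670) = ((14/154 + 2*(-133)*41) + 19446)*(-1/41670) = (((1/154)*14 - 10906) + 19446)*(-1/41670) = ((1/11 - 10906) + 19446)*(-1/41670) = (-119965/11 + 19446)*(-1/41670) = (93941/11)*(-1/41670) = -93941/458370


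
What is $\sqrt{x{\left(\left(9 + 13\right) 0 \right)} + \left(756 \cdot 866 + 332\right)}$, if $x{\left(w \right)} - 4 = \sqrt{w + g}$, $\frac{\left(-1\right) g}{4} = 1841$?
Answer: $\sqrt{655032 + 2 i \sqrt{1841}} \approx 809.34 + 0.053 i$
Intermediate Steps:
$g = -7364$ ($g = \left(-4\right) 1841 = -7364$)
$x{\left(w \right)} = 4 + \sqrt{-7364 + w}$ ($x{\left(w \right)} = 4 + \sqrt{w - 7364} = 4 + \sqrt{-7364 + w}$)
$\sqrt{x{\left(\left(9 + 13\right) 0 \right)} + \left(756 \cdot 866 + 332\right)} = \sqrt{\left(4 + \sqrt{-7364 + \left(9 + 13\right) 0}\right) + \left(756 \cdot 866 + 332\right)} = \sqrt{\left(4 + \sqrt{-7364 + 22 \cdot 0}\right) + \left(654696 + 332\right)} = \sqrt{\left(4 + \sqrt{-7364 + 0}\right) + 655028} = \sqrt{\left(4 + \sqrt{-7364}\right) + 655028} = \sqrt{\left(4 + 2 i \sqrt{1841}\right) + 655028} = \sqrt{655032 + 2 i \sqrt{1841}}$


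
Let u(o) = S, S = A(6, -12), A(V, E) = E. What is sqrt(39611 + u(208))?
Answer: sqrt(39599) ≈ 198.99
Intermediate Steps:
S = -12
u(o) = -12
sqrt(39611 + u(208)) = sqrt(39611 - 12) = sqrt(39599)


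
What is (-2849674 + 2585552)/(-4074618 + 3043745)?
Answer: 264122/1030873 ≈ 0.25621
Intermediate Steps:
(-2849674 + 2585552)/(-4074618 + 3043745) = -264122/(-1030873) = -264122*(-1/1030873) = 264122/1030873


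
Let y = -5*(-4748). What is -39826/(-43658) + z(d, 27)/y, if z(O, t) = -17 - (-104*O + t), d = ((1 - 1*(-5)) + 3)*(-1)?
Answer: 22567110/25911023 ≈ 0.87095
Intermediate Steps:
y = 23740
d = -9 (d = ((1 + 5) + 3)*(-1) = (6 + 3)*(-1) = 9*(-1) = -9)
z(O, t) = -17 - t + 104*O (z(O, t) = -17 - (t - 104*O) = -17 + (-t + 104*O) = -17 - t + 104*O)
-39826/(-43658) + z(d, 27)/y = -39826/(-43658) + (-17 - 1*27 + 104*(-9))/23740 = -39826*(-1/43658) + (-17 - 27 - 936)*(1/23740) = 19913/21829 - 980*1/23740 = 19913/21829 - 49/1187 = 22567110/25911023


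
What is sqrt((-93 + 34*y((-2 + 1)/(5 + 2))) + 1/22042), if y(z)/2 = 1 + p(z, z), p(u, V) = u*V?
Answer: I*sqrt(562127096890)/154294 ≈ 4.8592*I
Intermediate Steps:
p(u, V) = V*u
y(z) = 2 + 2*z**2 (y(z) = 2*(1 + z*z) = 2*(1 + z**2) = 2 + 2*z**2)
sqrt((-93 + 34*y((-2 + 1)/(5 + 2))) + 1/22042) = sqrt((-93 + 34*(2 + 2*((-2 + 1)/(5 + 2))**2)) + 1/22042) = sqrt((-93 + 34*(2 + 2*(-1/7)**2)) + 1/22042) = sqrt((-93 + 34*(2 + 2*(1/49))) + 1/22042) = sqrt((-93 + 34*(2 + 2/49)) + 1/22042) = sqrt((-93 + 34*(100/49)) + 1/22042) = sqrt((-93 + 3400/49) + 1/22042) = sqrt(-1157/49 + 1/22042) = sqrt(-25502545/1080058) = I*sqrt(562127096890)/154294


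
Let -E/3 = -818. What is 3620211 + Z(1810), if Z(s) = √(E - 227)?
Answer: 3620211 + √2227 ≈ 3.6203e+6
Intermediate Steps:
E = 2454 (E = -3*(-818) = 2454)
Z(s) = √2227 (Z(s) = √(2454 - 227) = √2227)
3620211 + Z(1810) = 3620211 + √2227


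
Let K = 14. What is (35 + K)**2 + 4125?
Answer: 6526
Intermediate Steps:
(35 + K)**2 + 4125 = (35 + 14)**2 + 4125 = 49**2 + 4125 = 2401 + 4125 = 6526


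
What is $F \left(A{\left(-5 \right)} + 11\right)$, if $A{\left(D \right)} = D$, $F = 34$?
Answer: $204$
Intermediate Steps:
$F \left(A{\left(-5 \right)} + 11\right) = 34 \left(-5 + 11\right) = 34 \cdot 6 = 204$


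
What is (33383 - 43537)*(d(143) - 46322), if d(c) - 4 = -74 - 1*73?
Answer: 471805610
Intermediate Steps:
d(c) = -143 (d(c) = 4 + (-74 - 1*73) = 4 + (-74 - 73) = 4 - 147 = -143)
(33383 - 43537)*(d(143) - 46322) = (33383 - 43537)*(-143 - 46322) = -10154*(-46465) = 471805610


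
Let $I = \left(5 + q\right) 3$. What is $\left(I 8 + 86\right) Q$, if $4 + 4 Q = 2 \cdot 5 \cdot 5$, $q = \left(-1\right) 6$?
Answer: $713$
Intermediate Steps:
$q = -6$
$I = -3$ ($I = \left(5 - 6\right) 3 = \left(-1\right) 3 = -3$)
$Q = \frac{23}{2}$ ($Q = -1 + \frac{2 \cdot 5 \cdot 5}{4} = -1 + \frac{10 \cdot 5}{4} = -1 + \frac{1}{4} \cdot 50 = -1 + \frac{25}{2} = \frac{23}{2} \approx 11.5$)
$\left(I 8 + 86\right) Q = \left(\left(-3\right) 8 + 86\right) \frac{23}{2} = \left(-24 + 86\right) \frac{23}{2} = 62 \cdot \frac{23}{2} = 713$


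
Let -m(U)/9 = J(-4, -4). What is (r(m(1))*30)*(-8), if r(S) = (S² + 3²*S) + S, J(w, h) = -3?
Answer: -239760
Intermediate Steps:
m(U) = 27 (m(U) = -9*(-3) = 27)
r(S) = S² + 10*S (r(S) = (S² + 9*S) + S = S² + 10*S)
(r(m(1))*30)*(-8) = ((27*(10 + 27))*30)*(-8) = ((27*37)*30)*(-8) = (999*30)*(-8) = 29970*(-8) = -239760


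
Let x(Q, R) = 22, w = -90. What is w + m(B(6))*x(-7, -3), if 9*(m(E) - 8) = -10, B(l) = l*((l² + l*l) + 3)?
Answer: 554/9 ≈ 61.556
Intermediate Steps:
B(l) = l*(3 + 2*l²) (B(l) = l*((l² + l²) + 3) = l*(2*l² + 3) = l*(3 + 2*l²))
m(E) = 62/9 (m(E) = 8 + (⅑)*(-10) = 8 - 10/9 = 62/9)
w + m(B(6))*x(-7, -3) = -90 + (62/9)*22 = -90 + 1364/9 = 554/9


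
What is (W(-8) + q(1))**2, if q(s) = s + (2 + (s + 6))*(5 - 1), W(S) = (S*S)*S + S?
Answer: 233289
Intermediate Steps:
W(S) = S + S**3 (W(S) = S**2*S + S = S**3 + S = S + S**3)
q(s) = 32 + 5*s (q(s) = s + (2 + (6 + s))*4 = s + (8 + s)*4 = s + (32 + 4*s) = 32 + 5*s)
(W(-8) + q(1))**2 = ((-8 + (-8)**3) + (32 + 5*1))**2 = ((-8 - 512) + (32 + 5))**2 = (-520 + 37)**2 = (-483)**2 = 233289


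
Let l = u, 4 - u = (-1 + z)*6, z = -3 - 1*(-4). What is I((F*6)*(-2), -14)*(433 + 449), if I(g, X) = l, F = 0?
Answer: 3528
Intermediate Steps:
z = 1 (z = -3 + 4 = 1)
u = 4 (u = 4 - (-1 + 1)*6 = 4 - 0*6 = 4 - 1*0 = 4 + 0 = 4)
l = 4
I(g, X) = 4
I((F*6)*(-2), -14)*(433 + 449) = 4*(433 + 449) = 4*882 = 3528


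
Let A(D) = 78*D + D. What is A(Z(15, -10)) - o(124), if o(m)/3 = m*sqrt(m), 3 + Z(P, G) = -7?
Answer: -790 - 744*sqrt(31) ≈ -4932.4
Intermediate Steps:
Z(P, G) = -10 (Z(P, G) = -3 - 7 = -10)
A(D) = 79*D
o(m) = 3*m**(3/2) (o(m) = 3*(m*sqrt(m)) = 3*m**(3/2))
A(Z(15, -10)) - o(124) = 79*(-10) - 3*124**(3/2) = -790 - 3*248*sqrt(31) = -790 - 744*sqrt(31)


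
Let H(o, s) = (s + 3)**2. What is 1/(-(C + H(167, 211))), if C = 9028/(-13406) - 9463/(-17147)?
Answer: -114936341/5263610701367 ≈ -2.1836e-5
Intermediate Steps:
H(o, s) = (3 + s)**2
C = -13971069/114936341 (C = 9028*(-1/13406) - 9463*(-1/17147) = -4514/6703 + 9463/17147 = -13971069/114936341 ≈ -0.12155)
1/(-(C + H(167, 211))) = 1/(-(-13971069/114936341 + (3 + 211)**2)) = 1/(-(-13971069/114936341 + 214**2)) = 1/(-(-13971069/114936341 + 45796)) = 1/(-1*5263610701367/114936341) = 1/(-5263610701367/114936341) = -114936341/5263610701367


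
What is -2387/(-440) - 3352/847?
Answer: 49719/33880 ≈ 1.4675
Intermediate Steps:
-2387/(-440) - 3352/847 = -2387*(-1/440) - 3352*1/847 = 217/40 - 3352/847 = 49719/33880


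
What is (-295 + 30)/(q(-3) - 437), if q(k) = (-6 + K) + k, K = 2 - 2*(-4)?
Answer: 265/436 ≈ 0.60780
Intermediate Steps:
K = 10 (K = 2 + 8 = 10)
q(k) = 4 + k (q(k) = (-6 + 10) + k = 4 + k)
(-295 + 30)/(q(-3) - 437) = (-295 + 30)/((4 - 3) - 437) = -265/(1 - 437) = -265/(-436) = -265*(-1/436) = 265/436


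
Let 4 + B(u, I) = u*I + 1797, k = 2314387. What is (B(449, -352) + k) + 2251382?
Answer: 4409514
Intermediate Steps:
B(u, I) = 1793 + I*u (B(u, I) = -4 + (u*I + 1797) = -4 + (I*u + 1797) = -4 + (1797 + I*u) = 1793 + I*u)
(B(449, -352) + k) + 2251382 = ((1793 - 352*449) + 2314387) + 2251382 = ((1793 - 158048) + 2314387) + 2251382 = (-156255 + 2314387) + 2251382 = 2158132 + 2251382 = 4409514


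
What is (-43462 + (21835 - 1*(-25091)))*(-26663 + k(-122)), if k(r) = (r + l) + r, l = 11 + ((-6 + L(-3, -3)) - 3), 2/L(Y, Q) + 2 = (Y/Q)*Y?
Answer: -466001528/5 ≈ -9.3200e+7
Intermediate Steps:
L(Y, Q) = 2/(-2 + Y²/Q) (L(Y, Q) = 2/(-2 + (Y/Q)*Y) = 2/(-2 + Y²/Q))
l = 8/5 (l = 11 + ((-6 - 2*(-3)/(-1*(-3)² + 2*(-3))) - 3) = 11 + ((-6 - 2*(-3)/(-1*9 - 6)) - 3) = 11 + ((-6 - 2*(-3)/(-9 - 6)) - 3) = 11 + ((-6 - 2*(-3)/(-15)) - 3) = 11 + ((-6 - 2*(-3)*(-1/15)) - 3) = 11 + ((-6 - ⅖) - 3) = 11 + (-32/5 - 3) = 11 - 47/5 = 8/5 ≈ 1.6000)
k(r) = 8/5 + 2*r (k(r) = (r + 8/5) + r = (8/5 + r) + r = 8/5 + 2*r)
(-43462 + (21835 - 1*(-25091)))*(-26663 + k(-122)) = (-43462 + (21835 - 1*(-25091)))*(-26663 + (8/5 + 2*(-122))) = (-43462 + (21835 + 25091))*(-26663 + (8/5 - 244)) = (-43462 + 46926)*(-26663 - 1212/5) = 3464*(-134527/5) = -466001528/5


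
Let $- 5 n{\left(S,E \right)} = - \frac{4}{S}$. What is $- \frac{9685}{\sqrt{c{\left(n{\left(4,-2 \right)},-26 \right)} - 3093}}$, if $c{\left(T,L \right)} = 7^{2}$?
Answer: $\frac{9685 i \sqrt{761}}{1522} \approx 175.54 i$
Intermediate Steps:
$n{\left(S,E \right)} = \frac{4}{5 S}$ ($n{\left(S,E \right)} = - \frac{\left(-4\right) \frac{1}{S}}{5} = \frac{4}{5 S}$)
$c{\left(T,L \right)} = 49$
$- \frac{9685}{\sqrt{c{\left(n{\left(4,-2 \right)},-26 \right)} - 3093}} = - \frac{9685}{\sqrt{49 - 3093}} = - \frac{9685}{\sqrt{-3044}} = - \frac{9685}{2 i \sqrt{761}} = - 9685 \left(- \frac{i \sqrt{761}}{1522}\right) = \frac{9685 i \sqrt{761}}{1522}$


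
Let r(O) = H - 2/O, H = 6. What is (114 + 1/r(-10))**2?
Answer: 12524521/961 ≈ 13033.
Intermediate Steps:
r(O) = 6 - 2/O
(114 + 1/r(-10))**2 = (114 + 1/(6 - 2/(-10)))**2 = (114 + 1/(6 - 2*(-1/10)))**2 = (114 + 1/(6 + 1/5))**2 = (114 + 1/(31/5))**2 = (114 + 5/31)**2 = (3539/31)**2 = 12524521/961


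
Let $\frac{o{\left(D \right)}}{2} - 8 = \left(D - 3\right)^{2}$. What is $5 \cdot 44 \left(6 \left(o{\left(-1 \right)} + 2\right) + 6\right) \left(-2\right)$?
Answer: $-134640$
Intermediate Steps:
$o{\left(D \right)} = 16 + 2 \left(-3 + D\right)^{2}$ ($o{\left(D \right)} = 16 + 2 \left(D - 3\right)^{2} = 16 + 2 \left(-3 + D\right)^{2}$)
$5 \cdot 44 \left(6 \left(o{\left(-1 \right)} + 2\right) + 6\right) \left(-2\right) = 5 \cdot 44 \left(6 \left(\left(16 + 2 \left(-3 - 1\right)^{2}\right) + 2\right) + 6\right) \left(-2\right) = 220 \left(6 \left(\left(16 + 2 \left(-4\right)^{2}\right) + 2\right) + 6\right) \left(-2\right) = 220 \left(6 \left(\left(16 + 2 \cdot 16\right) + 2\right) + 6\right) \left(-2\right) = 220 \left(6 \left(\left(16 + 32\right) + 2\right) + 6\right) \left(-2\right) = 220 \left(6 \left(48 + 2\right) + 6\right) \left(-2\right) = 220 \left(6 \cdot 50 + 6\right) \left(-2\right) = 220 \left(300 + 6\right) \left(-2\right) = 220 \cdot 306 \left(-2\right) = 220 \left(-612\right) = -134640$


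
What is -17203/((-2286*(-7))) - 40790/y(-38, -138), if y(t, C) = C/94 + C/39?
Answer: 56965751629/6992874 ≈ 8146.3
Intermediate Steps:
y(t, C) = 133*C/3666 (y(t, C) = C*(1/94) + C*(1/39) = C/94 + C/39 = 133*C/3666)
-17203/((-2286*(-7))) - 40790/y(-38, -138) = -17203/((-2286*(-7))) - 40790/((133/3666)*(-138)) = -17203/16002 - 40790/(-3059/611) = -17203*1/16002 - 40790*(-611/3059) = -17203/16002 + 24922690/3059 = 56965751629/6992874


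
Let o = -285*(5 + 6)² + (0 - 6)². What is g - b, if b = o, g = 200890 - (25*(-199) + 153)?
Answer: 240161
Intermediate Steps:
g = 205712 (g = 200890 - (-4975 + 153) = 200890 - 1*(-4822) = 200890 + 4822 = 205712)
o = -34449 (o = -285*11² + (-6)² = -285*121 + 36 = -34485 + 36 = -34449)
b = -34449
g - b = 205712 - 1*(-34449) = 205712 + 34449 = 240161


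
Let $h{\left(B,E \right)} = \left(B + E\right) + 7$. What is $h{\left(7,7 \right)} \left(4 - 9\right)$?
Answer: $-105$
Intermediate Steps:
$h{\left(B,E \right)} = 7 + B + E$
$h{\left(7,7 \right)} \left(4 - 9\right) = \left(7 + 7 + 7\right) \left(4 - 9\right) = 21 \left(4 - 9\right) = 21 \left(-5\right) = -105$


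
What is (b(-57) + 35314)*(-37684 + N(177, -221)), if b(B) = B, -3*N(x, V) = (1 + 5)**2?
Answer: -1329047872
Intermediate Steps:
N(x, V) = -12 (N(x, V) = -(1 + 5)**2/3 = -1/3*6**2 = -1/3*36 = -12)
(b(-57) + 35314)*(-37684 + N(177, -221)) = (-57 + 35314)*(-37684 - 12) = 35257*(-37696) = -1329047872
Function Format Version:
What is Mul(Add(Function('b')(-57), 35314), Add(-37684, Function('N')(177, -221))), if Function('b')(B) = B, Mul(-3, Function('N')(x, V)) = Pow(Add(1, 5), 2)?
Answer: -1329047872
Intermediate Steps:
Function('N')(x, V) = -12 (Function('N')(x, V) = Mul(Rational(-1, 3), Pow(Add(1, 5), 2)) = Mul(Rational(-1, 3), Pow(6, 2)) = Mul(Rational(-1, 3), 36) = -12)
Mul(Add(Function('b')(-57), 35314), Add(-37684, Function('N')(177, -221))) = Mul(Add(-57, 35314), Add(-37684, -12)) = Mul(35257, -37696) = -1329047872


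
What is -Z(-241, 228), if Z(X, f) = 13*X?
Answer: 3133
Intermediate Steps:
-Z(-241, 228) = -13*(-241) = -1*(-3133) = 3133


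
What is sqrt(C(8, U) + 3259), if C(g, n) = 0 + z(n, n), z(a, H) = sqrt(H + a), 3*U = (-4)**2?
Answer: sqrt(29331 + 12*sqrt(6))/3 ≈ 57.116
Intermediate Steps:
U = 16/3 (U = (1/3)*(-4)**2 = (1/3)*16 = 16/3 ≈ 5.3333)
C(g, n) = sqrt(2)*sqrt(n) (C(g, n) = 0 + sqrt(n + n) = 0 + sqrt(2*n) = 0 + sqrt(2)*sqrt(n) = sqrt(2)*sqrt(n))
sqrt(C(8, U) + 3259) = sqrt(sqrt(2)*sqrt(16/3) + 3259) = sqrt(sqrt(2)*(4*sqrt(3)/3) + 3259) = sqrt(4*sqrt(6)/3 + 3259) = sqrt(3259 + 4*sqrt(6)/3)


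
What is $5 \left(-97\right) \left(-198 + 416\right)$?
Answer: $-105730$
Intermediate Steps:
$5 \left(-97\right) \left(-198 + 416\right) = \left(-485\right) 218 = -105730$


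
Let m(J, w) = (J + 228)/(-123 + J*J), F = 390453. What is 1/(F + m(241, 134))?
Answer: 57958/22629875443 ≈ 2.5611e-6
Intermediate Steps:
m(J, w) = (228 + J)/(-123 + J²)
1/(F + m(241, 134)) = 1/(390453 + (228 + 241)/(-123 + 241²)) = 1/(390453 + 469/(-123 + 58081)) = 1/(390453 + 469/57958) = 1/(22629875443/57958) = 57958/22629875443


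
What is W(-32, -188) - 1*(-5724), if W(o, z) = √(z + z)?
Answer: 5724 + 2*I*√94 ≈ 5724.0 + 19.391*I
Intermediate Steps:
W(o, z) = √2*√z (W(o, z) = √(2*z) = √2*√z)
W(-32, -188) - 1*(-5724) = √2*√(-188) - 1*(-5724) = √2*(2*I*√47) + 5724 = 2*I*√94 + 5724 = 5724 + 2*I*√94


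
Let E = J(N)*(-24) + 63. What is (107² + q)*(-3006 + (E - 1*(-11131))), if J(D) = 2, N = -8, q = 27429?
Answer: 316466920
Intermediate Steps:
E = 15 (E = 2*(-24) + 63 = -48 + 63 = 15)
(107² + q)*(-3006 + (E - 1*(-11131))) = (107² + 27429)*(-3006 + (15 - 1*(-11131))) = (11449 + 27429)*(-3006 + (15 + 11131)) = 38878*(-3006 + 11146) = 38878*8140 = 316466920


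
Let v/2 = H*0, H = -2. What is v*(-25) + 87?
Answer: 87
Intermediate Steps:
v = 0 (v = 2*(-2*0) = 2*0 = 0)
v*(-25) + 87 = 0*(-25) + 87 = 0 + 87 = 87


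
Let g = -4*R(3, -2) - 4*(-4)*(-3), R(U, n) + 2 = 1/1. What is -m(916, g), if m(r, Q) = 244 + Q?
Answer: -200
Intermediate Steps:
R(U, n) = -1 (R(U, n) = -2 + 1/1 = -2 + 1 = -1)
g = -44 (g = -4*(-1) - 4*(-4)*(-3) = 4 + 16*(-3) = 4 - 48 = -44)
-m(916, g) = -(244 - 44) = -1*200 = -200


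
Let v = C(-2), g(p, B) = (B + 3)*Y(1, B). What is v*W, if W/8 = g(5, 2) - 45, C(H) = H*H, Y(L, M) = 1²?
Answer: -1280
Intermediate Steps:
Y(L, M) = 1
g(p, B) = 3 + B (g(p, B) = (B + 3)*1 = (3 + B)*1 = 3 + B)
C(H) = H²
v = 4 (v = (-2)² = 4)
W = -320 (W = 8*((3 + 2) - 45) = 8*(5 - 45) = 8*(-40) = -320)
v*W = 4*(-320) = -1280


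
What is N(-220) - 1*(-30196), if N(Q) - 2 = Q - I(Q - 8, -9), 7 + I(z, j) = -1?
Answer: 29986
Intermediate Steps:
I(z, j) = -8 (I(z, j) = -7 - 1 = -8)
N(Q) = 10 + Q (N(Q) = 2 + (Q - 1*(-8)) = 2 + (Q + 8) = 2 + (8 + Q) = 10 + Q)
N(-220) - 1*(-30196) = (10 - 220) - 1*(-30196) = -210 + 30196 = 29986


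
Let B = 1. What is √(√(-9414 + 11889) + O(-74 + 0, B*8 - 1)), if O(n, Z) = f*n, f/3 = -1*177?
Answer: √(39294 + 15*√11) ≈ 198.35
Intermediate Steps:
f = -531 (f = 3*(-1*177) = 3*(-177) = -531)
O(n, Z) = -531*n
√(√(-9414 + 11889) + O(-74 + 0, B*8 - 1)) = √(√(-9414 + 11889) - 531*(-74 + 0)) = √(√2475 - 531*(-74)) = √(15*√11 + 39294) = √(39294 + 15*√11)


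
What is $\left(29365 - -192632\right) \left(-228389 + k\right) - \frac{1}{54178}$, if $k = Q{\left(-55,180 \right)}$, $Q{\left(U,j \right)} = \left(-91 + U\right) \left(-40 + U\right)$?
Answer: $- \frac{2580095838172855}{54178} \approx -4.7623 \cdot 10^{10}$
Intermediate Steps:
$k = 13870$ ($k = 3640 + \left(-55\right)^{2} - -7205 = 3640 + 3025 + 7205 = 13870$)
$\left(29365 - -192632\right) \left(-228389 + k\right) - \frac{1}{54178} = \left(29365 - -192632\right) \left(-228389 + 13870\right) - \frac{1}{54178} = \left(29365 + 192632\right) \left(-214519\right) - \frac{1}{54178} = 221997 \left(-214519\right) - \frac{1}{54178} = -47622574443 - \frac{1}{54178} = - \frac{2580095838172855}{54178}$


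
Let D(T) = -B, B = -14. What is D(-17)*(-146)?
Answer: -2044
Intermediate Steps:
D(T) = 14 (D(T) = -1*(-14) = 14)
D(-17)*(-146) = 14*(-146) = -2044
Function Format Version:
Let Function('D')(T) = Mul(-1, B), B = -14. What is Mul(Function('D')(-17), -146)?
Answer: -2044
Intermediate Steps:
Function('D')(T) = 14 (Function('D')(T) = Mul(-1, -14) = 14)
Mul(Function('D')(-17), -146) = Mul(14, -146) = -2044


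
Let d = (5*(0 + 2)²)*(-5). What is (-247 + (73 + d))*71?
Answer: -19454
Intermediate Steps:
d = -100 (d = (5*2²)*(-5) = (5*4)*(-5) = 20*(-5) = -100)
(-247 + (73 + d))*71 = (-247 + (73 - 100))*71 = (-247 - 27)*71 = -274*71 = -19454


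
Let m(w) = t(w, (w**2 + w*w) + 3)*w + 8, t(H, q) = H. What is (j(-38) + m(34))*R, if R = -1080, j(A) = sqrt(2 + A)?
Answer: -1257120 - 6480*I ≈ -1.2571e+6 - 6480.0*I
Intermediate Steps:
m(w) = 8 + w**2 (m(w) = w*w + 8 = w**2 + 8 = 8 + w**2)
(j(-38) + m(34))*R = (sqrt(2 - 38) + (8 + 34**2))*(-1080) = (sqrt(-36) + (8 + 1156))*(-1080) = (6*I + 1164)*(-1080) = (1164 + 6*I)*(-1080) = -1257120 - 6480*I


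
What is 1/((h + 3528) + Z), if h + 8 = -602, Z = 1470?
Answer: 1/4388 ≈ 0.00022789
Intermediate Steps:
h = -610 (h = -8 - 602 = -610)
1/((h + 3528) + Z) = 1/((-610 + 3528) + 1470) = 1/(2918 + 1470) = 1/4388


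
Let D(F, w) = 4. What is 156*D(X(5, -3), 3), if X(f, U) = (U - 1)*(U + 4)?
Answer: 624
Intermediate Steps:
X(f, U) = (-1 + U)*(4 + U)
156*D(X(5, -3), 3) = 156*4 = 624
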